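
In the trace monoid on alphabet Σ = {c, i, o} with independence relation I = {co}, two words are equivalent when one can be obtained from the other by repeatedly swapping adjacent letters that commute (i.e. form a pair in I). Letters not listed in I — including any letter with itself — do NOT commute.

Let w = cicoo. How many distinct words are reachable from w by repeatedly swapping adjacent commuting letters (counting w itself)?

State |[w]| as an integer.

3

#0=c has no predecessor
#1=i depends on [0:c]
#2=c depends on [1:i]
#3=o depends on [1:i]
#4=o depends on [3:o]
sources: [0:c]
N(rest) = Σ N(rest − s) over sources s of rest; N(one piece) = 1:
  size 1 → [2]=1  [4]=1
  size 2 → [2,4]=2  [3,4]=1
  size 3 → [2,3,4]=3
  first=0(c) contributes 3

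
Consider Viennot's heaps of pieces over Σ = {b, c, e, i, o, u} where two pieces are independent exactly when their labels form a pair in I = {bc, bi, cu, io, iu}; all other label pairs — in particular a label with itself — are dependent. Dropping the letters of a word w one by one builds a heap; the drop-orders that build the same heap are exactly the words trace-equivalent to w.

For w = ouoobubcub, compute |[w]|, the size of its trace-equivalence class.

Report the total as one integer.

0(o) covers ∅
1(u) covers 0:o
2(o) covers 1:u
3(o) covers 2:o
4(b) covers 3:o
5(u) covers 4:b
6(b) covers 5:u
7(c) covers 3:o
8(u) covers 6:b
9(b) covers 8:u
floor of heap: 0:o
completions by unplaced set U, small U first (add the entries for U minus each lowest piece of U):
  |U|=1: {7}:1  {9}:1
  |U|=2: {7,9}:2  {8,9}:1
  |U|=3: {6,8,9}:1  {7,8,9}:3
  |U|=4: {5,6,8,9}:1  {6,7,8,9}:4
  |U|=5: {4,5,6,8,9}:1  {5,6,7,8,9}:5
  |U|=6: {4,5,6,7,8,9}:6
  |U|=7: {3,4,5,6,7,8,9}:6
  |U|=8: {2,3,4,5,6,7,8,9}:6
  start at 0(o): 6

6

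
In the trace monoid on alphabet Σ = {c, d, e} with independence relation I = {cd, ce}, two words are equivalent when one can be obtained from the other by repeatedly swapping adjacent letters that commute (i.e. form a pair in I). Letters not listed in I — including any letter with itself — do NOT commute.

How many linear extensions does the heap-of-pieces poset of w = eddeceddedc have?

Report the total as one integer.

55

#0=e has no predecessor
#1=d depends on [0:e]
#2=d depends on [1:d]
#3=e depends on [2:d]
#4=c has no predecessor
#5=e depends on [3:e]
#6=d depends on [5:e]
#7=d depends on [6:d]
#8=e depends on [7:d]
#9=d depends on [8:e]
#10=c depends on [4:c]
sources: [0:e, 4:c]
N(rest) = Σ N(rest − s) over sources s of rest; N(one piece) = 1:
  size 1 → [9]=1  [10]=1
  size 2 → [4,10]=1  [8,9]=1  [9,10]=2
  size 3 → [4,9,10]=3  [7,8,9]=1  [8,9,10]=3
  size 4 → [4,8,9,10]=6  [6,7,8,9]=1  [7,8,9,10]=4
  size 5 → [4,7,8,9,10]=10  [5,6,7,8,9]=1  [6,7,8,9,10]=5
  size 6 → [3,5,6,7,8,9]=1  [4,6,7,8,9,10]=15  [5,6,7,8,9,10]=6
  size 7 → [2,3,5,6,7,8,9]=1  [3,5,6,7,8,9,10]=7  [4,5,6,7,8,9,10]=21
  size 8 → [1,2,3,5,6,7,8,9]=1  [2,3,5,6,7,8,9,10]=8  [3,4,5,6,7,8,9,10]=28
  size 9 → [0,1,2,3,5,6,7,8,9]=1  [1,2,3,5,6,7,8,9,10]=9  [2,3,4,5,6,7,8,9,10]=36
  first=0(e) contributes 45
  first=4(c) contributes 10
|[w]| = 55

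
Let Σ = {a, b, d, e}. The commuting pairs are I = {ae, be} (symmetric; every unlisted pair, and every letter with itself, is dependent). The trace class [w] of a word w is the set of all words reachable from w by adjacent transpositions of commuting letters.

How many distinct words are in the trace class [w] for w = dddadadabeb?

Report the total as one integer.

#0=d has no predecessor
#1=d depends on [0:d]
#2=d depends on [1:d]
#3=a depends on [2:d]
#4=d depends on [3:a]
#5=a depends on [4:d]
#6=d depends on [5:a]
#7=a depends on [6:d]
#8=b depends on [7:a]
#9=e depends on [6:d]
#10=b depends on [8:b]
sources: [0:d]
N(rest) = Σ N(rest − s) over sources s of rest; N(one piece) = 1:
  size 1 → [9]=1  [10]=1
  size 2 → [8,10]=1  [9,10]=2
  size 3 → [7,8,10]=1  [8,9,10]=3
  size 4 → [7,8,9,10]=4
  size 5 → [6,7,8,9,10]=4
  size 6 → [5,6,7,8,9,10]=4
  size 7 → [4,5,6,7,8,9,10]=4
  size 8 → [3,4,5,6,7,8,9,10]=4
  size 9 → [2,3,4,5,6,7,8,9,10]=4
  first=0(d) contributes 4

4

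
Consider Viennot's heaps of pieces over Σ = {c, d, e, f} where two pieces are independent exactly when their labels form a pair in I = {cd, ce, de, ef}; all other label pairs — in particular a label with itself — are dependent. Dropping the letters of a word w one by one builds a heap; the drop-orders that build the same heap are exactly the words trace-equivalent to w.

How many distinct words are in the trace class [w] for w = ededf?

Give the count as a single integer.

10

0(e) covers ∅
1(d) covers ∅
2(e) covers 0:e
3(d) covers 1:d
4(f) covers 3:d
floor of heap: 0:e, 1:d
completions by unplaced set U, small U first (add the entries for U minus each lowest piece of U):
  |U|=1: {2}:1  {4}:1
  |U|=2: {0,2}:1  {2,4}:2  {3,4}:1
  |U|=3: {0,2,4}:3  {1,3,4}:1  {2,3,4}:3
  start at 0(e): 4
  start at 1(d): 6
sum over floor = 10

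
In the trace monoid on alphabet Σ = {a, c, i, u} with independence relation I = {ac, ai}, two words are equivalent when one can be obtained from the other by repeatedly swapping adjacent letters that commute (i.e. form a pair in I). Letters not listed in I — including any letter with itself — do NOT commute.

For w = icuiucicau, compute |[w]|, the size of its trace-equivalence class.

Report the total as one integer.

0(i) covers ∅
1(c) covers 0:i
2(u) covers 1:c
3(i) covers 2:u
4(u) covers 3:i
5(c) covers 4:u
6(i) covers 5:c
7(c) covers 6:i
8(a) covers 4:u
9(u) covers 7:c, 8:a
floor of heap: 0:i
completions by unplaced set U, small U first (add the entries for U minus each lowest piece of U):
  |U|=1: {9}:1
  |U|=2: {7,9}:1  {8,9}:1
  |U|=3: {6,7,9}:1  {7,8,9}:2
  |U|=4: {5,6,7,9}:1  {6,7,8,9}:3
  |U|=5: {5,6,7,8,9}:4
  |U|=6: {4,5,6,7,8,9}:4
  |U|=7: {3,4,5,6,7,8,9}:4
  |U|=8: {2,3,4,5,6,7,8,9}:4
  start at 0(i): 4

4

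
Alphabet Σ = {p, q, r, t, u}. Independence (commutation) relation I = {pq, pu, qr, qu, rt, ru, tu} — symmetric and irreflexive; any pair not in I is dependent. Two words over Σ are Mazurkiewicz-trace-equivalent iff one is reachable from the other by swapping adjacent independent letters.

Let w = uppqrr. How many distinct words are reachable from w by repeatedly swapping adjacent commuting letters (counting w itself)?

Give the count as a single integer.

30

#0=u has no predecessor
#1=p has no predecessor
#2=p depends on [1:p]
#3=q has no predecessor
#4=r depends on [2:p]
#5=r depends on [4:r]
sources: [0:u, 1:p, 3:q]
N(rest) = Σ N(rest − s) over sources s of rest; N(one piece) = 1:
  size 1 → [0]=1  [3]=1  [5]=1
  size 2 → [0,3]=2  [0,5]=2  [3,5]=2  [4,5]=1
  size 3 → [0,3,5]=6  [0,4,5]=3  [2,4,5]=1  [3,4,5]=3
  size 4 → [0,2,4,5]=4  [0,3,4,5]=12  [1,2,4,5]=1  [2,3,4,5]=4
  first=0(u) contributes 5
  first=1(p) contributes 20
  first=3(q) contributes 5
|[w]| = 30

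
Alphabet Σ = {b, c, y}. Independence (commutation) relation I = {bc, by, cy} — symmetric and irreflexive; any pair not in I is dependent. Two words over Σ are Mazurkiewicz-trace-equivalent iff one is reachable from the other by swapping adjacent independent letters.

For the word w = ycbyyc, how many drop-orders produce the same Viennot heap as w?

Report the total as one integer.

piece 0:y — minimal
piece 1:c — minimal
piece 2:b — minimal
piece 3:y rests on {0:y}
piece 4:y rests on {3:y}
piece 5:c rests on {1:c}
minimal pieces: {0:y, 1:c, 2:b}
ways to finish when only these pieces remain (= sum over removing one remaining piece with nothing left below it):
  1 left: {2}→1  {4}→1  {5}→1
  2 left: {1,5}→1  {2,4}→2  {2,5}→2  {3,4}→1  {4,5}→2
  3 left: {0,3,4}→1  {1,2,5}→3  {1,4,5}→3  {2,3,4}→3  {2,4,5}→6  {3,4,5}→3
  4 left: {0,2,3,4}→4  {0,3,4,5}→4  {1,2,4,5}→12  {1,3,4,5}→6  {2,3,4,5}→12
  placing 0:y first → 30 extensions
  placing 1:c first → 20 extensions
  placing 2:b first → 10 extensions
total linear extensions = 60

60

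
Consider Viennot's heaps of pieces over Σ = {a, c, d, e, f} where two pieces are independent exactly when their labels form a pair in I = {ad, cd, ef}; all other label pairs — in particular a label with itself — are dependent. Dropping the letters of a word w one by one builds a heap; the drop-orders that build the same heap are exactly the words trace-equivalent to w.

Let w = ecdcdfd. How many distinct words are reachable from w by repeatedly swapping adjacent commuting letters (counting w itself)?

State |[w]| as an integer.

6

0(e) covers ∅
1(c) covers 0:e
2(d) covers 0:e
3(c) covers 1:c
4(d) covers 2:d
5(f) covers 3:c, 4:d
6(d) covers 5:f
floor of heap: 0:e
completions by unplaced set U, small U first (add the entries for U minus each lowest piece of U):
  |U|=1: {6}:1
  |U|=2: {5,6}:1
  |U|=3: {3,5,6}:1  {4,5,6}:1
  |U|=4: {1,3,5,6}:1  {2,4,5,6}:1  {3,4,5,6}:2
  |U|=5: {1,3,4,5,6}:3  {2,3,4,5,6}:3
  start at 0(e): 6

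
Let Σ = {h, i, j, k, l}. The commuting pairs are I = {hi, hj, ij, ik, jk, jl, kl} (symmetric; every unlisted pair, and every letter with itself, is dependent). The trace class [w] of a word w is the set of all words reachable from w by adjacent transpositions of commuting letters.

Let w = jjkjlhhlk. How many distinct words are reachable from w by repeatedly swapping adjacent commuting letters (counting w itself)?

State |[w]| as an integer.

336

piece 0:j — minimal
piece 1:j rests on {0:j}
piece 2:k — minimal
piece 3:j rests on {1:j}
piece 4:l — minimal
piece 5:h rests on {2:k, 4:l}
piece 6:h rests on {5:h}
piece 7:l rests on {6:h}
piece 8:k rests on {6:h}
minimal pieces: {0:j, 2:k, 4:l}
ways to finish when only these pieces remain (= sum over removing one remaining piece with nothing left below it):
  1 left: {3}→1  {7}→1  {8}→1
  2 left: {1,3}→1  {3,7}→2  {3,8}→2  {7,8}→2
  3 left: {0,1,3}→1  {1,3,7}→3  {1,3,8}→3  {3,7,8}→6  {6,7,8}→2
  4 left: {0,1,3,7}→4  {0,1,3,8}→4  {1,3,7,8}→12  {3,6,7,8}→8  {5,6,7,8}→2
  5 left: {0,1,3,7,8}→20  {1,3,6,7,8}→20  {2,5,6,7,8}→2  {3,5,6,7,8}→10  {4,5,6,7,8}→2
  6 left: {0,1,3,6,7,8}→40  {1,3,5,6,7,8}→30  {2,3,5,6,7,8}→12  {2,4,5,6,7,8}→4  {3,4,5,6,7,8}→12
  7 left: {0,1,3,5,6,7,8}→70  {1,2,3,5,6,7,8}→42  {1,3,4,5,6,7,8}→42  {2,3,4,5,6,7,8}→28
  placing 0:j first → 112 extensions
  placing 2:k first → 112 extensions
  placing 4:l first → 112 extensions
total linear extensions = 336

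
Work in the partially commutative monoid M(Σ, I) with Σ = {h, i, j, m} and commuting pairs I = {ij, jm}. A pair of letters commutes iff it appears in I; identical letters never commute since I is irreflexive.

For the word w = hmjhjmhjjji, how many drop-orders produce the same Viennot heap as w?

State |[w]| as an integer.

16

#0=h has no predecessor
#1=m depends on [0:h]
#2=j depends on [0:h]
#3=h depends on [1:m, 2:j]
#4=j depends on [3:h]
#5=m depends on [3:h]
#6=h depends on [4:j, 5:m]
#7=j depends on [6:h]
#8=j depends on [7:j]
#9=j depends on [8:j]
#10=i depends on [6:h]
sources: [0:h]
N(rest) = Σ N(rest − s) over sources s of rest; N(one piece) = 1:
  size 1 → [9]=1  [10]=1
  size 2 → [8,9]=1  [9,10]=2
  size 3 → [7,8,9]=1  [8,9,10]=3
  size 4 → [7,8,9,10]=4
  size 5 → [6,7,8,9,10]=4
  size 6 → [4,6,7,8,9,10]=4  [5,6,7,8,9,10]=4
  size 7 → [4,5,6,7,8,9,10]=8
  size 8 → [3,4,5,6,7,8,9,10]=8
  size 9 → [1,3,4,5,6,7,8,9,10]=8  [2,3,4,5,6,7,8,9,10]=8
  first=0(h) contributes 16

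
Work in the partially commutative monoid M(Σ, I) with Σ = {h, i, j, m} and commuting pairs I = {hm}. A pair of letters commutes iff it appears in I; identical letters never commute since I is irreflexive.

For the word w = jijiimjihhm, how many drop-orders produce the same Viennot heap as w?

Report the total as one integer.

3

0(j) covers ∅
1(i) covers 0:j
2(j) covers 1:i
3(i) covers 2:j
4(i) covers 3:i
5(m) covers 4:i
6(j) covers 5:m
7(i) covers 6:j
8(h) covers 7:i
9(h) covers 8:h
10(m) covers 7:i
floor of heap: 0:j
completions by unplaced set U, small U first (add the entries for U minus each lowest piece of U):
  |U|=1: {9}:1  {10}:1
  |U|=2: {8,9}:1  {9,10}:2
  |U|=3: {8,9,10}:3
  |U|=4: {7,8,9,10}:3
  |U|=5: {6,7,8,9,10}:3
  |U|=6: {5,6,7,8,9,10}:3
  |U|=7: {4,5,6,7,8,9,10}:3
  |U|=8: {3,4,5,6,7,8,9,10}:3
  |U|=9: {2,3,4,5,6,7,8,9,10}:3
  start at 0(j): 3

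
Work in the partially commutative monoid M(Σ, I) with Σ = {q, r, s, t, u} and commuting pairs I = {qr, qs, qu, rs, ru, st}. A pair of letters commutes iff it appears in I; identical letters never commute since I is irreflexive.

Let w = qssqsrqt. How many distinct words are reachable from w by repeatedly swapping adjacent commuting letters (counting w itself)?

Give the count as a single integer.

drop 0:q onto floor
drop 1:s onto floor
drop 2:s onto {1:s}
drop 3:q onto {0:q}
drop 4:s onto {2:s}
drop 5:r onto floor
drop 6:q onto {3:q}
drop 7:t onto {5:r, 6:q}
ground layer = {0:q, 1:s, 5:r}
drop-orders for the pieces not yet dropped (sum over which currently-grounded one goes next):
  1 to go: {4} 1  {7} 1
  2 to go: {2,4} 1  {4,7} 2  {5,7} 1  {6,7} 1
  3 to go: {1,2,4} 1  {2,4,7} 3  {3,6,7} 1  {4,5,7} 3  {4,6,7} 3  {5,6,7} 2
  4 to go: {0,3,6,7} 1  {1,2,4,7} 4  {2,4,5,7} 6  {2,4,6,7} 6  {3,4,6,7} 4  {3,5,6,7} 3  {4,5,6,7} 8
  5 to go: {0,3,4,6,7} 5  {0,3,5,6,7} 4  {1,2,4,5,7} 10  {1,2,4,6,7} 10  {2,3,4,6,7} 10  {2,4,5,6,7} 20  {3,4,5,6,7} 15
  6 to go: {0,2,3,4,6,7} 15  {0,3,4,5,6,7} 24  {1,2,3,4,6,7} 20  {1,2,4,5,6,7} 40  {2,3,4,5,6,7} 45
  if 0:q drops first: 105 orders
  if 1:s drops first: 84 orders
  if 5:r drops first: 35 orders
heap linearizations: 224

224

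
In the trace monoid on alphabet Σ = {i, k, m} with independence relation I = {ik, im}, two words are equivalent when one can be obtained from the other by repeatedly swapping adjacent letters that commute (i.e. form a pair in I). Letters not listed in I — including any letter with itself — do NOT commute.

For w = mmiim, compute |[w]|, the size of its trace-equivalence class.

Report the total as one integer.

#0=m has no predecessor
#1=m depends on [0:m]
#2=i has no predecessor
#3=i depends on [2:i]
#4=m depends on [1:m]
sources: [0:m, 2:i]
N(rest) = Σ N(rest − s) over sources s of rest; N(one piece) = 1:
  size 1 → [3]=1  [4]=1
  size 2 → [1,4]=1  [2,3]=1  [3,4]=2
  size 3 → [0,1,4]=1  [1,3,4]=3  [2,3,4]=3
  first=0(m) contributes 6
  first=2(i) contributes 4
|[w]| = 10

10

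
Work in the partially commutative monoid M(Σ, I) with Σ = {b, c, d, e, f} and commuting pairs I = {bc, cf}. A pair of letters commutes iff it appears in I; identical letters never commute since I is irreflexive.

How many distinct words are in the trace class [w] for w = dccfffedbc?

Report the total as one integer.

20

piece 0:d — minimal
piece 1:c rests on {0:d}
piece 2:c rests on {1:c}
piece 3:f rests on {0:d}
piece 4:f rests on {3:f}
piece 5:f rests on {4:f}
piece 6:e rests on {2:c, 5:f}
piece 7:d rests on {6:e}
piece 8:b rests on {7:d}
piece 9:c rests on {7:d}
minimal pieces: {0:d}
ways to finish when only these pieces remain (= sum over removing one remaining piece with nothing left below it):
  1 left: {8}→1  {9}→1
  2 left: {8,9}→2
  3 left: {7,8,9}→2
  4 left: {6,7,8,9}→2
  5 left: {2,6,7,8,9}→2  {5,6,7,8,9}→2
  6 left: {1,2,6,7,8,9}→2  {2,5,6,7,8,9}→4  {4,5,6,7,8,9}→2
  7 left: {1,2,5,6,7,8,9}→6  {2,4,5,6,7,8,9}→6  {3,4,5,6,7,8,9}→2
  8 left: {1,2,4,5,6,7,8,9}→12  {2,3,4,5,6,7,8,9}→8
  placing 0:d first → 20 extensions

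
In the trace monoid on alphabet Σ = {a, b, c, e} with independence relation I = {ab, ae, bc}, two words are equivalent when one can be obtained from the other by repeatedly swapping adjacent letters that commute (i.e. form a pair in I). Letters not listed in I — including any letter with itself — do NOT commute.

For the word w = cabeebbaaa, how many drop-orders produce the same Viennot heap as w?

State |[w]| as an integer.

196

drop 0:c onto floor
drop 1:a onto {0:c}
drop 2:b onto floor
drop 3:e onto {0:c, 2:b}
drop 4:e onto {3:e}
drop 5:b onto {4:e}
drop 6:b onto {5:b}
drop 7:a onto {1:a}
drop 8:a onto {7:a}
drop 9:a onto {8:a}
ground layer = {0:c, 2:b}
drop-orders for the pieces not yet dropped (sum over which currently-grounded one goes next):
  1 to go: {6} 1  {9} 1
  2 to go: {5,6} 1  {6,9} 2  {8,9} 1
  3 to go: {4,5,6} 1  {5,6,9} 3  {6,8,9} 3  {7,8,9} 1
  4 to go: {1,7,8,9} 1  {3,4,5,6} 1  {4,5,6,9} 4  {5,6,8,9} 6  {6,7,8,9} 4
  5 to go: {1,6,7,8,9} 5  {2,3,4,5,6} 1  {3,4,5,6,9} 5  {4,5,6,8,9} 10  {5,6,7,8,9} 10
  6 to go: {1,5,6,7,8,9} 15  {2,3,4,5,6,9} 6  {3,4,5,6,8,9} 15  {4,5,6,7,8,9} 20
  7 to go: {1,4,5,6,7,8,9} 35  {2,3,4,5,6,8,9} 21  {3,4,5,6,7,8,9} 35
  8 to go: {1,3,4,5,6,7,8,9} 70  {2,3,4,5,6,7,8,9} 56
  if 0:c drops first: 126 orders
  if 2:b drops first: 70 orders
heap linearizations: 196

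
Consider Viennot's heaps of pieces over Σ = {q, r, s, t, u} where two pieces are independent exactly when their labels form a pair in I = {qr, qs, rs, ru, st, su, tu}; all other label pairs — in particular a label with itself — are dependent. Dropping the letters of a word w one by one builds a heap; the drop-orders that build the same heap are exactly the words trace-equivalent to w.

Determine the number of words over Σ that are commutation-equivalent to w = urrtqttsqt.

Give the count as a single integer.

0(u) covers ∅
1(r) covers ∅
2(r) covers 1:r
3(t) covers 2:r
4(q) covers 0:u, 3:t
5(t) covers 4:q
6(t) covers 5:t
7(s) covers ∅
8(q) covers 6:t
9(t) covers 8:q
floor of heap: 0:u, 1:r, 7:s
completions by unplaced set U, small U first (add the entries for U minus each lowest piece of U):
  |U|=1: {7}:1  {9}:1
  |U|=2: {7,9}:2  {8,9}:1
  |U|=3: {6,8,9}:1  {7,8,9}:3
  |U|=4: {5,6,8,9}:1  {6,7,8,9}:4
  |U|=5: {4,5,6,8,9}:1  {5,6,7,8,9}:5
  |U|=6: {0,4,5,6,8,9}:1  {3,4,5,6,8,9}:1  {4,5,6,7,8,9}:6
  |U|=7: {0,3,4,5,6,8,9}:2  {0,4,5,6,7,8,9}:7  {2,3,4,5,6,8,9}:1  {3,4,5,6,7,8,9}:7
  |U|=8: {0,2,3,4,5,6,8,9}:3  {0,3,4,5,6,7,8,9}:16  {1,2,3,4,5,6,8,9}:1  {2,3,4,5,6,7,8,9}:8
  start at 0(u): 9
  start at 1(r): 27
  start at 7(s): 4
sum over floor = 40

40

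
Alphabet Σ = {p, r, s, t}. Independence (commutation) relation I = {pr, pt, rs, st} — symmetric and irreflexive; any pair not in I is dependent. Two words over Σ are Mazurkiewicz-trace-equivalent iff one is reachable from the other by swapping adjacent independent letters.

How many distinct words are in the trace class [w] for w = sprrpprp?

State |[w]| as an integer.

56

piece 0:s — minimal
piece 1:p rests on {0:s}
piece 2:r — minimal
piece 3:r rests on {2:r}
piece 4:p rests on {1:p}
piece 5:p rests on {4:p}
piece 6:r rests on {3:r}
piece 7:p rests on {5:p}
minimal pieces: {0:s, 2:r}
ways to finish when only these pieces remain (= sum over removing one remaining piece with nothing left below it):
  1 left: {6}→1  {7}→1
  2 left: {3,6}→1  {5,7}→1  {6,7}→2
  3 left: {2,3,6}→1  {3,6,7}→3  {4,5,7}→1  {5,6,7}→3
  4 left: {1,4,5,7}→1  {2,3,6,7}→4  {3,5,6,7}→6  {4,5,6,7}→4
  5 left: {0,1,4,5,7}→1  {1,4,5,6,7}→5  {2,3,5,6,7}→10  {3,4,5,6,7}→10
  6 left: {0,1,4,5,6,7}→6  {1,3,4,5,6,7}→15  {2,3,4,5,6,7}→20
  placing 0:s first → 35 extensions
  placing 2:r first → 21 extensions
total linear extensions = 56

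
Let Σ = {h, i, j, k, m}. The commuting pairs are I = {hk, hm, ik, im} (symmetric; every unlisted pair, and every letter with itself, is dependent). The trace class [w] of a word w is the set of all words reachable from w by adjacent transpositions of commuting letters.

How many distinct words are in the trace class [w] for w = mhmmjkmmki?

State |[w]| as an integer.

0(m) covers ∅
1(h) covers ∅
2(m) covers 0:m
3(m) covers 2:m
4(j) covers 1:h, 3:m
5(k) covers 4:j
6(m) covers 5:k
7(m) covers 6:m
8(k) covers 7:m
9(i) covers 4:j
floor of heap: 0:m, 1:h
completions by unplaced set U, small U first (add the entries for U minus each lowest piece of U):
  |U|=1: {8}:1  {9}:1
  |U|=2: {7,8}:1  {8,9}:2
  |U|=3: {6,7,8}:1  {7,8,9}:3
  |U|=4: {5,6,7,8}:1  {6,7,8,9}:4
  |U|=5: {5,6,7,8,9}:5
  |U|=6: {4,5,6,7,8,9}:5
  |U|=7: {1,4,5,6,7,8,9}:5  {3,4,5,6,7,8,9}:5
  |U|=8: {1,3,4,5,6,7,8,9}:10  {2,3,4,5,6,7,8,9}:5
  start at 0(m): 15
  start at 1(h): 5
sum over floor = 20

20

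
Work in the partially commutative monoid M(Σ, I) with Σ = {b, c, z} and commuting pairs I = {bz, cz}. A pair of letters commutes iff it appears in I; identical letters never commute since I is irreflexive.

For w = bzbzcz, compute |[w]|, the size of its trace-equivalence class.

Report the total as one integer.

drop 0:b onto floor
drop 1:z onto floor
drop 2:b onto {0:b}
drop 3:z onto {1:z}
drop 4:c onto {2:b}
drop 5:z onto {3:z}
ground layer = {0:b, 1:z}
drop-orders for the pieces not yet dropped (sum over which currently-grounded one goes next):
  1 to go: {4} 1  {5} 1
  2 to go: {2,4} 1  {3,5} 1  {4,5} 2
  3 to go: {0,2,4} 1  {1,3,5} 1  {2,4,5} 3  {3,4,5} 3
  4 to go: {0,2,4,5} 4  {1,3,4,5} 4  {2,3,4,5} 6
  if 0:b drops first: 10 orders
  if 1:z drops first: 10 orders
heap linearizations: 20

20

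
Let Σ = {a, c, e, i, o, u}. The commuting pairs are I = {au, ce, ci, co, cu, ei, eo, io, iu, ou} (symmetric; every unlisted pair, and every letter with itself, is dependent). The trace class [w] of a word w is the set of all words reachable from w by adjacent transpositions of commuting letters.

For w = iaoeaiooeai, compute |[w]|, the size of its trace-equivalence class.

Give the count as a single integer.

#0=i has no predecessor
#1=a depends on [0:i]
#2=o depends on [1:a]
#3=e depends on [1:a]
#4=a depends on [2:o, 3:e]
#5=i depends on [4:a]
#6=o depends on [4:a]
#7=o depends on [6:o]
#8=e depends on [4:a]
#9=a depends on [5:i, 7:o, 8:e]
#10=i depends on [9:a]
sources: [0:i]
N(rest) = Σ N(rest − s) over sources s of rest; N(one piece) = 1:
  size 1 → [10]=1
  size 2 → [9,10]=1
  size 3 → [5,9,10]=1  [7,9,10]=1  [8,9,10]=1
  size 4 → [5,7,9,10]=2  [5,8,9,10]=2  [6,7,9,10]=1  [7,8,9,10]=2
  size 5 → [5,6,7,9,10]=3  [5,7,8,9,10]=6  [6,7,8,9,10]=3
  size 6 → [5,6,7,8,9,10]=12
  size 7 → [4,5,6,7,8,9,10]=12
  size 8 → [2,4,5,6,7,8,9,10]=12  [3,4,5,6,7,8,9,10]=12
  size 9 → [2,3,4,5,6,7,8,9,10]=24
  first=0(i) contributes 24

24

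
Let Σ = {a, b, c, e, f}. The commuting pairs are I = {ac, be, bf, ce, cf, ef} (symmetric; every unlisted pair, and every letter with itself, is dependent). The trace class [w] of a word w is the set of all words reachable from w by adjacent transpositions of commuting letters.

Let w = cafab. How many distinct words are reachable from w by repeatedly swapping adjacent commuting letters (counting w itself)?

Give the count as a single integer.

piece 0:c — minimal
piece 1:a — minimal
piece 2:f rests on {1:a}
piece 3:a rests on {2:f}
piece 4:b rests on {0:c, 3:a}
minimal pieces: {0:c, 1:a}
ways to finish when only these pieces remain (= sum over removing one remaining piece with nothing left below it):
  1 left: {4}→1
  2 left: {0,4}→1  {3,4}→1
  3 left: {0,3,4}→2  {2,3,4}→1
  placing 0:c first → 1 extensions
  placing 1:a first → 3 extensions
total linear extensions = 4

4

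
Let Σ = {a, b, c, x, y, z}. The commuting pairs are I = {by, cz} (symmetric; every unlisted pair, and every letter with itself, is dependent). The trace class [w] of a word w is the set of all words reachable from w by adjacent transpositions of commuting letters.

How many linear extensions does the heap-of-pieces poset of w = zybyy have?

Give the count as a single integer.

piece 0:z — minimal
piece 1:y rests on {0:z}
piece 2:b rests on {0:z}
piece 3:y rests on {1:y}
piece 4:y rests on {3:y}
minimal pieces: {0:z}
ways to finish when only these pieces remain (= sum over removing one remaining piece with nothing left below it):
  1 left: {2}→1  {4}→1
  2 left: {2,4}→2  {3,4}→1
  3 left: {1,3,4}→1  {2,3,4}→3
  placing 0:z first → 4 extensions

4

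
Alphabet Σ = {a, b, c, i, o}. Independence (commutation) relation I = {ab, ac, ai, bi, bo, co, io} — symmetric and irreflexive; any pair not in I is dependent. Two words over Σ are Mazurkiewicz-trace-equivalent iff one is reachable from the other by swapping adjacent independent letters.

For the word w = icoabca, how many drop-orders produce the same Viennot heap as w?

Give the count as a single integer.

35

#0=i has no predecessor
#1=c depends on [0:i]
#2=o has no predecessor
#3=a depends on [2:o]
#4=b depends on [1:c]
#5=c depends on [4:b]
#6=a depends on [3:a]
sources: [0:i, 2:o]
N(rest) = Σ N(rest − s) over sources s of rest; N(one piece) = 1:
  size 1 → [5]=1  [6]=1
  size 2 → [3,6]=1  [4,5]=1  [5,6]=2
  size 3 → [1,4,5]=1  [2,3,6]=1  [3,5,6]=3  [4,5,6]=3
  size 4 → [0,1,4,5]=1  [1,4,5,6]=4  [2,3,5,6]=4  [3,4,5,6]=6
  size 5 → [0,1,4,5,6]=5  [1,3,4,5,6]=10  [2,3,4,5,6]=10
  first=0(i) contributes 20
  first=2(o) contributes 15
|[w]| = 35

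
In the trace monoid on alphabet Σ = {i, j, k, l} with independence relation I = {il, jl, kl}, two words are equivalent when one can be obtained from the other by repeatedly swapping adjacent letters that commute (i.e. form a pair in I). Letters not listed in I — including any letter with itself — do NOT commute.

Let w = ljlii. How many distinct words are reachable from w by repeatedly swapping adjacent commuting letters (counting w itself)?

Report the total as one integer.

10

0(l) covers ∅
1(j) covers ∅
2(l) covers 0:l
3(i) covers 1:j
4(i) covers 3:i
floor of heap: 0:l, 1:j
completions by unplaced set U, small U first (add the entries for U minus each lowest piece of U):
  |U|=1: {2}:1  {4}:1
  |U|=2: {0,2}:1  {2,4}:2  {3,4}:1
  |U|=3: {0,2,4}:3  {1,3,4}:1  {2,3,4}:3
  start at 0(l): 4
  start at 1(j): 6
sum over floor = 10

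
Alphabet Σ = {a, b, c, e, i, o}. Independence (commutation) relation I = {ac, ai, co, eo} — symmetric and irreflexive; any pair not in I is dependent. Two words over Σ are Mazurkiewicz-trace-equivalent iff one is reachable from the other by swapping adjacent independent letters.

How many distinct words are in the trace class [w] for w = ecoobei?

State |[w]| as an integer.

6

piece 0:e — minimal
piece 1:c rests on {0:e}
piece 2:o — minimal
piece 3:o rests on {2:o}
piece 4:b rests on {1:c, 3:o}
piece 5:e rests on {4:b}
piece 6:i rests on {5:e}
minimal pieces: {0:e, 2:o}
ways to finish when only these pieces remain (= sum over removing one remaining piece with nothing left below it):
  1 left: {6}→1
  2 left: {5,6}→1
  3 left: {4,5,6}→1
  4 left: {1,4,5,6}→1  {3,4,5,6}→1
  5 left: {0,1,4,5,6}→1  {1,3,4,5,6}→2  {2,3,4,5,6}→1
  placing 0:e first → 3 extensions
  placing 2:o first → 3 extensions
total linear extensions = 6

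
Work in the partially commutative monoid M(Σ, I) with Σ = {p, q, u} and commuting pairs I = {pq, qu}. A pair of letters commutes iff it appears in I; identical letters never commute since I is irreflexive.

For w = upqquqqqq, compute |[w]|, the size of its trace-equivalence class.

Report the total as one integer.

drop 0:u onto floor
drop 1:p onto {0:u}
drop 2:q onto floor
drop 3:q onto {2:q}
drop 4:u onto {1:p}
drop 5:q onto {3:q}
drop 6:q onto {5:q}
drop 7:q onto {6:q}
drop 8:q onto {7:q}
ground layer = {0:u, 2:q}
drop-orders for the pieces not yet dropped (sum over which currently-grounded one goes next):
  1 to go: {4} 1  {8} 1
  2 to go: {1,4} 1  {4,8} 2  {7,8} 1
  3 to go: {0,1,4} 1  {1,4,8} 3  {4,7,8} 3  {6,7,8} 1
  4 to go: {0,1,4,8} 4  {1,4,7,8} 6  {4,6,7,8} 4  {5,6,7,8} 1
  5 to go: {0,1,4,7,8} 10  {1,4,6,7,8} 10  {3,5,6,7,8} 1  {4,5,6,7,8} 5
  6 to go: {0,1,4,6,7,8} 20  {1,4,5,6,7,8} 15  {2,3,5,6,7,8} 1  {3,4,5,6,7,8} 6
  7 to go: {0,1,4,5,6,7,8} 35  {1,3,4,5,6,7,8} 21  {2,3,4,5,6,7,8} 7
  if 0:u drops first: 28 orders
  if 2:q drops first: 56 orders
heap linearizations: 84

84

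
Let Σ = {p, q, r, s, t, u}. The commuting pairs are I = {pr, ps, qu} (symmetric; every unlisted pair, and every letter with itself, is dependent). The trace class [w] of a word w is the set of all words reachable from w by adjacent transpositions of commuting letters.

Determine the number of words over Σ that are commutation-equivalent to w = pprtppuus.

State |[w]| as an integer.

0(p) covers ∅
1(p) covers 0:p
2(r) covers ∅
3(t) covers 1:p, 2:r
4(p) covers 3:t
5(p) covers 4:p
6(u) covers 5:p
7(u) covers 6:u
8(s) covers 7:u
floor of heap: 0:p, 2:r
completions by unplaced set U, small U first (add the entries for U minus each lowest piece of U):
  |U|=1: {8}:1
  |U|=2: {7,8}:1
  |U|=3: {6,7,8}:1
  |U|=4: {5,6,7,8}:1
  |U|=5: {4,5,6,7,8}:1
  |U|=6: {3,4,5,6,7,8}:1
  |U|=7: {1,3,4,5,6,7,8}:1  {2,3,4,5,6,7,8}:1
  start at 0(p): 2
  start at 2(r): 1
sum over floor = 3

3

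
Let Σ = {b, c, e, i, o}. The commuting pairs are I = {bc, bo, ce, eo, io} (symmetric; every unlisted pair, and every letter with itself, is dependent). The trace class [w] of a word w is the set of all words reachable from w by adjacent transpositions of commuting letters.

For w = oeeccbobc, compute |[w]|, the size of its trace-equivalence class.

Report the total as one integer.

piece 0:o — minimal
piece 1:e — minimal
piece 2:e rests on {1:e}
piece 3:c rests on {0:o}
piece 4:c rests on {3:c}
piece 5:b rests on {2:e}
piece 6:o rests on {4:c}
piece 7:b rests on {5:b}
piece 8:c rests on {6:o}
minimal pieces: {0:o, 1:e}
ways to finish when only these pieces remain (= sum over removing one remaining piece with nothing left below it):
  1 left: {7}→1  {8}→1
  2 left: {5,7}→1  {6,8}→1  {7,8}→2
  3 left: {2,5,7}→1  {4,6,8}→1  {5,7,8}→3  {6,7,8}→3
  4 left: {1,2,5,7}→1  {2,5,7,8}→4  {3,4,6,8}→1  {4,6,7,8}→4  {5,6,7,8}→6
  5 left: {0,3,4,6,8}→1  {1,2,5,7,8}→5  {2,5,6,7,8}→10  {3,4,6,7,8}→5  {4,5,6,7,8}→10
  6 left: {0,3,4,6,7,8}→6  {1,2,5,6,7,8}→15  {2,4,5,6,7,8}→20  {3,4,5,6,7,8}→15
  7 left: {0,3,4,5,6,7,8}→21  {1,2,4,5,6,7,8}→35  {2,3,4,5,6,7,8}→35
  placing 0:o first → 70 extensions
  placing 1:e first → 56 extensions
total linear extensions = 126

126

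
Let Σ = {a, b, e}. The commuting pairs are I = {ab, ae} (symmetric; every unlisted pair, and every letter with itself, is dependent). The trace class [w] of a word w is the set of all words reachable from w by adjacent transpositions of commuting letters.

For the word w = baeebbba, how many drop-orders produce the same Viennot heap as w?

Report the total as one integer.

28

piece 0:b — minimal
piece 1:a — minimal
piece 2:e rests on {0:b}
piece 3:e rests on {2:e}
piece 4:b rests on {3:e}
piece 5:b rests on {4:b}
piece 6:b rests on {5:b}
piece 7:a rests on {1:a}
minimal pieces: {0:b, 1:a}
ways to finish when only these pieces remain (= sum over removing one remaining piece with nothing left below it):
  1 left: {6}→1  {7}→1
  2 left: {1,7}→1  {5,6}→1  {6,7}→2
  3 left: {1,6,7}→3  {4,5,6}→1  {5,6,7}→3
  4 left: {1,5,6,7}→6  {3,4,5,6}→1  {4,5,6,7}→4
  5 left: {1,4,5,6,7}→10  {2,3,4,5,6}→1  {3,4,5,6,7}→5
  6 left: {0,2,3,4,5,6}→1  {1,3,4,5,6,7}→15  {2,3,4,5,6,7}→6
  placing 0:b first → 21 extensions
  placing 1:a first → 7 extensions
total linear extensions = 28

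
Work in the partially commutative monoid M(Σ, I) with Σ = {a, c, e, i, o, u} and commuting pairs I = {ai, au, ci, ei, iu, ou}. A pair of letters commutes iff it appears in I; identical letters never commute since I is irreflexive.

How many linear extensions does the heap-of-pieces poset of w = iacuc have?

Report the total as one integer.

5

#0=i has no predecessor
#1=a has no predecessor
#2=c depends on [1:a]
#3=u depends on [2:c]
#4=c depends on [3:u]
sources: [0:i, 1:a]
N(rest) = Σ N(rest − s) over sources s of rest; N(one piece) = 1:
  size 1 → [0]=1  [4]=1
  size 2 → [0,4]=2  [3,4]=1
  size 3 → [0,3,4]=3  [2,3,4]=1
  first=0(i) contributes 1
  first=1(a) contributes 4
|[w]| = 5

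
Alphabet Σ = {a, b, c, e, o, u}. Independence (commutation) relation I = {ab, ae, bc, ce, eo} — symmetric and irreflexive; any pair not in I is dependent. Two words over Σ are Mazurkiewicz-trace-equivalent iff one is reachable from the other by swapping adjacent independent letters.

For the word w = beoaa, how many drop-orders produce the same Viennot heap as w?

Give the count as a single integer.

4

piece 0:b — minimal
piece 1:e rests on {0:b}
piece 2:o rests on {0:b}
piece 3:a rests on {2:o}
piece 4:a rests on {3:a}
minimal pieces: {0:b}
ways to finish when only these pieces remain (= sum over removing one remaining piece with nothing left below it):
  1 left: {1}→1  {4}→1
  2 left: {1,4}→2  {3,4}→1
  3 left: {1,3,4}→3  {2,3,4}→1
  placing 0:b first → 4 extensions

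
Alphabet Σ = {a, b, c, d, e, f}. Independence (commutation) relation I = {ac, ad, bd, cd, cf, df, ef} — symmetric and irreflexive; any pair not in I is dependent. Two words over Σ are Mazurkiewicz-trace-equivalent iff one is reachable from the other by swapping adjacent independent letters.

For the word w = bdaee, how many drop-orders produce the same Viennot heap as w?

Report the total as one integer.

#0=b has no predecessor
#1=d has no predecessor
#2=a depends on [0:b]
#3=e depends on [1:d, 2:a]
#4=e depends on [3:e]
sources: [0:b, 1:d]
N(rest) = Σ N(rest − s) over sources s of rest; N(one piece) = 1:
  size 1 → [4]=1
  size 2 → [3,4]=1
  size 3 → [1,3,4]=1  [2,3,4]=1
  first=0(b) contributes 2
  first=1(d) contributes 1
|[w]| = 3

3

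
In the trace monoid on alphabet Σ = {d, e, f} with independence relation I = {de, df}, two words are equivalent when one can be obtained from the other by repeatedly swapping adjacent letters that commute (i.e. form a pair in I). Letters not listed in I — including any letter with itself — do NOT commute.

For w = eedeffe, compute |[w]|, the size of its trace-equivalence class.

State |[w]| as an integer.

drop 0:e onto floor
drop 1:e onto {0:e}
drop 2:d onto floor
drop 3:e onto {1:e}
drop 4:f onto {3:e}
drop 5:f onto {4:f}
drop 6:e onto {5:f}
ground layer = {0:e, 2:d}
drop-orders for the pieces not yet dropped (sum over which currently-grounded one goes next):
  1 to go: {2} 1  {6} 1
  2 to go: {2,6} 2  {5,6} 1
  3 to go: {2,5,6} 3  {4,5,6} 1
  4 to go: {2,4,5,6} 4  {3,4,5,6} 1
  5 to go: {1,3,4,5,6} 1  {2,3,4,5,6} 5
  if 0:e drops first: 6 orders
  if 2:d drops first: 1 orders
heap linearizations: 7

7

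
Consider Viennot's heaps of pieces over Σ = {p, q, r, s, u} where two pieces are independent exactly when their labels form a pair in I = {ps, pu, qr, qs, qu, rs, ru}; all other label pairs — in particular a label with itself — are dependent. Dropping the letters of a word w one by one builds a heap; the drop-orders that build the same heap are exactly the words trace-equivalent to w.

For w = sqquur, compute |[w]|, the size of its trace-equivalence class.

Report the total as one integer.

60

#0=s has no predecessor
#1=q has no predecessor
#2=q depends on [1:q]
#3=u depends on [0:s]
#4=u depends on [3:u]
#5=r has no predecessor
sources: [0:s, 1:q, 5:r]
N(rest) = Σ N(rest − s) over sources s of rest; N(one piece) = 1:
  size 1 → [2]=1  [4]=1  [5]=1
  size 2 → [1,2]=1  [2,4]=2  [2,5]=2  [3,4]=1  [4,5]=2
  size 3 → [0,3,4]=1  [1,2,4]=3  [1,2,5]=3  [2,3,4]=3  [2,4,5]=6  [3,4,5]=3
  size 4 → [0,2,3,4]=4  [0,3,4,5]=4  [1,2,3,4]=6  [1,2,4,5]=12  [2,3,4,5]=12
  first=0(s) contributes 30
  first=1(q) contributes 20
  first=5(r) contributes 10
|[w]| = 60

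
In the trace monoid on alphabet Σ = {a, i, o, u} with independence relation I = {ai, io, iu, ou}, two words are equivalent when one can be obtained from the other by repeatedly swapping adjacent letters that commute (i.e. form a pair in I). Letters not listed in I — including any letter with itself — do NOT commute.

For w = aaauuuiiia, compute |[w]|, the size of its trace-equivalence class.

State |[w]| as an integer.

#0=a has no predecessor
#1=a depends on [0:a]
#2=a depends on [1:a]
#3=u depends on [2:a]
#4=u depends on [3:u]
#5=u depends on [4:u]
#6=i has no predecessor
#7=i depends on [6:i]
#8=i depends on [7:i]
#9=a depends on [5:u]
sources: [0:a, 6:i]
N(rest) = Σ N(rest − s) over sources s of rest; N(one piece) = 1:
  size 1 → [8]=1  [9]=1
  size 2 → [5,9]=1  [7,8]=1  [8,9]=2
  size 3 → [4,5,9]=1  [5,8,9]=3  [6,7,8]=1  [7,8,9]=3
  size 4 → [3,4,5,9]=1  [4,5,8,9]=4  [5,7,8,9]=6  [6,7,8,9]=4
  size 5 → [2,3,4,5,9]=1  [3,4,5,8,9]=5  [4,5,7,8,9]=10  [5,6,7,8,9]=10
  size 6 → [1,2,3,4,5,9]=1  [2,3,4,5,8,9]=6  [3,4,5,7,8,9]=15  [4,5,6,7,8,9]=20
  size 7 → [0,1,2,3,4,5,9]=1  [1,2,3,4,5,8,9]=7  [2,3,4,5,7,8,9]=21  [3,4,5,6,7,8,9]=35
  size 8 → [0,1,2,3,4,5,8,9]=8  [1,2,3,4,5,7,8,9]=28  [2,3,4,5,6,7,8,9]=56
  first=0(a) contributes 84
  first=6(i) contributes 36
|[w]| = 120

120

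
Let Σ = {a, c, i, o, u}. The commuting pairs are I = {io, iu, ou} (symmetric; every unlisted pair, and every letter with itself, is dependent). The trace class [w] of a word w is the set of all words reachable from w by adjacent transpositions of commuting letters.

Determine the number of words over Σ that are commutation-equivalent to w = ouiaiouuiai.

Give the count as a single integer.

#0=o has no predecessor
#1=u has no predecessor
#2=i has no predecessor
#3=a depends on [0:o, 1:u, 2:i]
#4=i depends on [3:a]
#5=o depends on [3:a]
#6=u depends on [3:a]
#7=u depends on [6:u]
#8=i depends on [4:i]
#9=a depends on [5:o, 7:u, 8:i]
#10=i depends on [9:a]
sources: [0:o, 1:u, 2:i]
N(rest) = Σ N(rest − s) over sources s of rest; N(one piece) = 1:
  size 1 → [10]=1
  size 2 → [9,10]=1
  size 3 → [5,9,10]=1  [7,9,10]=1  [8,9,10]=1
  size 4 → [4,8,9,10]=1  [5,7,9,10]=2  [5,8,9,10]=2  [6,7,9,10]=1  [7,8,9,10]=2
  size 5 → [4,5,8,9,10]=3  [4,7,8,9,10]=3  [5,6,7,9,10]=3  [5,7,8,9,10]=6  [6,7,8,9,10]=3
  size 6 → [4,5,7,8,9,10]=12  [4,6,7,8,9,10]=6  [5,6,7,8,9,10]=12
  size 7 → [4,5,6,7,8,9,10]=30
  size 8 → [3,4,5,6,7,8,9,10]=30
  size 9 → [0,3,4,5,6,7,8,9,10]=30  [1,3,4,5,6,7,8,9,10]=30  [2,3,4,5,6,7,8,9,10]=30
  first=0(o) contributes 60
  first=1(u) contributes 60
  first=2(i) contributes 60
|[w]| = 180

180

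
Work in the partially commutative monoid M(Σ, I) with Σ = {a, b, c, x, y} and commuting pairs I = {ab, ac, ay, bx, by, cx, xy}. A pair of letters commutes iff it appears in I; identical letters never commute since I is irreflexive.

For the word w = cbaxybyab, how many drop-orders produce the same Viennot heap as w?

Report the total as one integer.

840

piece 0:c — minimal
piece 1:b rests on {0:c}
piece 2:a — minimal
piece 3:x rests on {2:a}
piece 4:y rests on {0:c}
piece 5:b rests on {1:b}
piece 6:y rests on {4:y}
piece 7:a rests on {3:x}
piece 8:b rests on {5:b}
minimal pieces: {0:c, 2:a}
ways to finish when only these pieces remain (= sum over removing one remaining piece with nothing left below it):
  1 left: {6}→1  {7}→1  {8}→1
  2 left: {3,7}→1  {4,6}→1  {5,8}→1  {6,7}→2  {6,8}→2  {7,8}→2
  3 left: {1,5,8}→1  {2,3,7}→1  {3,6,7}→3  {3,7,8}→3  {4,6,7}→3  {4,6,8}→3  {5,6,8}→3  {5,7,8}→3  {6,7,8}→6
  4 left: {1,5,6,8}→4  {1,5,7,8}→4  {2,3,6,7}→4  {2,3,7,8}→4  {3,4,6,7}→6  {3,5,7,8}→6  {3,6,7,8}→12  {4,5,6,8}→6  {4,6,7,8}→12  {5,6,7,8}→12
  5 left: {1,3,5,7,8}→10  {1,4,5,6,8}→10  {1,5,6,7,8}→20  {2,3,4,6,7}→10  {2,3,5,7,8}→10  {2,3,6,7,8}→20  {3,4,6,7,8}→30  {3,5,6,7,8}→30  {4,5,6,7,8}→30
  6 left: {0,1,4,5,6,8}→10  {1,2,3,5,7,8}→20  {1,3,5,6,7,8}→60  {1,4,5,6,7,8}→60  {2,3,4,6,7,8}→60  {2,3,5,6,7,8}→60  {3,4,5,6,7,8}→90
  7 left: {0,1,4,5,6,7,8}→70  {1,2,3,5,6,7,8}→140  {1,3,4,5,6,7,8}→210  {2,3,4,5,6,7,8}→210
  placing 0:c first → 560 extensions
  placing 2:a first → 280 extensions
total linear extensions = 840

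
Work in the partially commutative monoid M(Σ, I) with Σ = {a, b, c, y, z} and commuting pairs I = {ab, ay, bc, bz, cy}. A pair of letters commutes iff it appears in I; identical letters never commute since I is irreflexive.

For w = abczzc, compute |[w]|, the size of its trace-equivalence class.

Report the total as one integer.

6

drop 0:a onto floor
drop 1:b onto floor
drop 2:c onto {0:a}
drop 3:z onto {2:c}
drop 4:z onto {3:z}
drop 5:c onto {4:z}
ground layer = {0:a, 1:b}
drop-orders for the pieces not yet dropped (sum over which currently-grounded one goes next):
  1 to go: {1} 1  {5} 1
  2 to go: {1,5} 2  {4,5} 1
  3 to go: {1,4,5} 3  {3,4,5} 1
  4 to go: {1,3,4,5} 4  {2,3,4,5} 1
  if 0:a drops first: 5 orders
  if 1:b drops first: 1 orders
heap linearizations: 6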